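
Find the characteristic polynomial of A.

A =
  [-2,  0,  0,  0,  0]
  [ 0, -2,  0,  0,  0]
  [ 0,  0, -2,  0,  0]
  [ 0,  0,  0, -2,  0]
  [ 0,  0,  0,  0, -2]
x^5 + 10*x^4 + 40*x^3 + 80*x^2 + 80*x + 32

Expanding det(x·I − A) (e.g. by cofactor expansion or by noting that A is similar to its Jordan form J, which has the same characteristic polynomial as A) gives
  χ_A(x) = x^5 + 10*x^4 + 40*x^3 + 80*x^2 + 80*x + 32
which factors as (x + 2)^5. The eigenvalues (with algebraic multiplicities) are λ = -2 with multiplicity 5.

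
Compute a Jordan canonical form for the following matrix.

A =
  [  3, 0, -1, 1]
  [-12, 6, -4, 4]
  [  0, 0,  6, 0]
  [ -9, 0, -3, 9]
J_2(6) ⊕ J_1(6) ⊕ J_1(6)

The characteristic polynomial is
  det(x·I − A) = x^4 - 24*x^3 + 216*x^2 - 864*x + 1296 = (x - 6)^4

Eigenvalues and multiplicities (the geometric multiplicity of λ is n − rank(A − λI), which equals the number of Jordan blocks for λ):
  λ = 6: algebraic multiplicity = 4, geometric multiplicity = 3

Determining the block sizes for each eigenvalue:
  λ = 6: 3 blocks summing to 4 forces exactly one block of size 2 and the rest size 1 → block sizes [2, 1, 1]

Assembling the blocks gives a Jordan form
J =
  [6, 1, 0, 0]
  [0, 6, 0, 0]
  [0, 0, 6, 0]
  [0, 0, 0, 6]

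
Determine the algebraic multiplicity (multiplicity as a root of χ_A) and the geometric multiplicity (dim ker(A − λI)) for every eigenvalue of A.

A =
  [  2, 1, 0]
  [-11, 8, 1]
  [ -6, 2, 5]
λ = 5: alg = 3, geom = 1

Step 1 — factor the characteristic polynomial to read off the algebraic multiplicities:
  χ_A(x) = (x - 5)^3

Step 2 — compute geometric multiplicities via the rank-nullity identity g(λ) = n − rank(A − λI):
  rank(A − (5)·I) = 2, so dim ker(A − (5)·I) = n − 2 = 1

Summary:
  λ = 5: algebraic multiplicity = 3, geometric multiplicity = 1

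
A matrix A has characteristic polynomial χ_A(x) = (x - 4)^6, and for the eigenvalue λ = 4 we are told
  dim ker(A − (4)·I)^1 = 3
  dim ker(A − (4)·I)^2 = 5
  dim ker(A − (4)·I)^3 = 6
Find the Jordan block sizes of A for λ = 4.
Block sizes for λ = 4: [3, 2, 1]

From the dimensions of kernels of powers, the number of Jordan blocks of size at least j is d_j − d_{j−1} where d_j = dim ker(N^j) (with d_0 = 0). Computing the differences gives [3, 2, 1].
The number of blocks of size exactly k is (#blocks of size ≥ k) − (#blocks of size ≥ k + 1), so the partition is: 1 block(s) of size 1, 1 block(s) of size 2, 1 block(s) of size 3.
In nonincreasing order the block sizes are [3, 2, 1].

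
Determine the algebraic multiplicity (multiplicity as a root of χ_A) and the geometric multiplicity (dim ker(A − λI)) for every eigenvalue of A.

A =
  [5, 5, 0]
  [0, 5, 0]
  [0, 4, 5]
λ = 5: alg = 3, geom = 2

Step 1 — factor the characteristic polynomial to read off the algebraic multiplicities:
  χ_A(x) = (x - 5)^3

Step 2 — compute geometric multiplicities via the rank-nullity identity g(λ) = n − rank(A − λI):
  rank(A − (5)·I) = 1, so dim ker(A − (5)·I) = n − 1 = 2

Summary:
  λ = 5: algebraic multiplicity = 3, geometric multiplicity = 2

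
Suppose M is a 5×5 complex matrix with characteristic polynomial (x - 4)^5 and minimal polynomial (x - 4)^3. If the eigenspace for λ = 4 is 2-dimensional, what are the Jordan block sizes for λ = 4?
Block sizes for λ = 4: [3, 2]

Step 1 — from the characteristic polynomial, algebraic multiplicity of λ = 4 is 5. From dim ker(M − (4)·I) = 2, there are exactly 2 Jordan blocks for λ = 4.
Step 2 — from the minimal polynomial, the factor (x − 4)^3 tells us the largest block for λ = 4 has size 3.
Step 3 — with total size 5, 2 blocks, and largest block 3, the block sizes (in nonincreasing order) are [3, 2].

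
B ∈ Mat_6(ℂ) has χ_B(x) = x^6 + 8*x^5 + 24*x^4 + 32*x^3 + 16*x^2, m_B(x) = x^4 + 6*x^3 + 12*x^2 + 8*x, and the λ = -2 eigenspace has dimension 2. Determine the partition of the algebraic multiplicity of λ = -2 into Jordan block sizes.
Block sizes for λ = -2: [3, 1]

Step 1 — from the characteristic polynomial, algebraic multiplicity of λ = -2 is 4. From dim ker(B − (-2)·I) = 2, there are exactly 2 Jordan blocks for λ = -2.
Step 2 — from the minimal polynomial, the factor (x + 2)^3 tells us the largest block for λ = -2 has size 3.
Step 3 — with total size 4, 2 blocks, and largest block 3, the block sizes (in nonincreasing order) are [3, 1].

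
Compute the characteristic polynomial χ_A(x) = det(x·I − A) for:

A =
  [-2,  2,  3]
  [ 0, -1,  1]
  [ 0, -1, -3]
x^3 + 6*x^2 + 12*x + 8

Expanding det(x·I − A) (e.g. by cofactor expansion or by noting that A is similar to its Jordan form J, which has the same characteristic polynomial as A) gives
  χ_A(x) = x^3 + 6*x^2 + 12*x + 8
which factors as (x + 2)^3. The eigenvalues (with algebraic multiplicities) are λ = -2 with multiplicity 3.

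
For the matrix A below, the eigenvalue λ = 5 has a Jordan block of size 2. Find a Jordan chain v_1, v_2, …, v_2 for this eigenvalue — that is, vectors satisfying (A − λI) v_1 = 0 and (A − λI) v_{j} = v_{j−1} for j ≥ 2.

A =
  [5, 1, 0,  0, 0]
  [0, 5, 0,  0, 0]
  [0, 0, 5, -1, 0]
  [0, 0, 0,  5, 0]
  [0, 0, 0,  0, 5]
A Jordan chain for λ = 5 of length 2:
v_1 = (1, 0, 0, 0, 0)ᵀ
v_2 = (0, 1, 0, 0, 0)ᵀ

Let N = A − (5)·I. We want v_2 with N^2 v_2 = 0 but N^1 v_2 ≠ 0; then v_{j-1} := N · v_j for j = 2, …, 2.

Pick v_2 = (0, 1, 0, 0, 0)ᵀ.
Then v_1 = N · v_2 = (1, 0, 0, 0, 0)ᵀ.

Sanity check: (A − (5)·I) v_1 = (0, 0, 0, 0, 0)ᵀ = 0. ✓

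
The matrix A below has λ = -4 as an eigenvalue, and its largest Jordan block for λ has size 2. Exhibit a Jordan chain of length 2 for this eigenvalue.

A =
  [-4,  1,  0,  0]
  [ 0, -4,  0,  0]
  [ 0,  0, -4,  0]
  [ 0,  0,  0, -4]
A Jordan chain for λ = -4 of length 2:
v_1 = (1, 0, 0, 0)ᵀ
v_2 = (0, 1, 0, 0)ᵀ

Let N = A − (-4)·I. We want v_2 with N^2 v_2 = 0 but N^1 v_2 ≠ 0; then v_{j-1} := N · v_j for j = 2, …, 2.

Pick v_2 = (0, 1, 0, 0)ᵀ.
Then v_1 = N · v_2 = (1, 0, 0, 0)ᵀ.

Sanity check: (A − (-4)·I) v_1 = (0, 0, 0, 0)ᵀ = 0. ✓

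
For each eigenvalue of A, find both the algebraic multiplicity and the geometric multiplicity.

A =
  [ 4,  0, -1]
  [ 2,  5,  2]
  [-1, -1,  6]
λ = 5: alg = 3, geom = 1

Step 1 — factor the characteristic polynomial to read off the algebraic multiplicities:
  χ_A(x) = (x - 5)^3

Step 2 — compute geometric multiplicities via the rank-nullity identity g(λ) = n − rank(A − λI):
  rank(A − (5)·I) = 2, so dim ker(A − (5)·I) = n − 2 = 1

Summary:
  λ = 5: algebraic multiplicity = 3, geometric multiplicity = 1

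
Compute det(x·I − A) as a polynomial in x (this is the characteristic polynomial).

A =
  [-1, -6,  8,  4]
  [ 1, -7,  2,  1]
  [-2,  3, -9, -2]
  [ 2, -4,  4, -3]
x^4 + 20*x^3 + 150*x^2 + 500*x + 625

Expanding det(x·I − A) (e.g. by cofactor expansion or by noting that A is similar to its Jordan form J, which has the same characteristic polynomial as A) gives
  χ_A(x) = x^4 + 20*x^3 + 150*x^2 + 500*x + 625
which factors as (x + 5)^4. The eigenvalues (with algebraic multiplicities) are λ = -5 with multiplicity 4.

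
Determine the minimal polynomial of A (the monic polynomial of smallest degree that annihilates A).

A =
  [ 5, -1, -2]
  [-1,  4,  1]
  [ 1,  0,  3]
x^3 - 12*x^2 + 48*x - 64

The characteristic polynomial is χ_A(x) = (x - 4)^3, so the eigenvalues are known. The minimal polynomial is
  m_A(x) = Π_λ (x − λ)^{k_λ}
where k_λ is the size of the *largest* Jordan block for λ (equivalently, the smallest k with (A − λI)^k v = 0 for every generalised eigenvector v of λ).

  λ = 4: largest Jordan block has size 3, contributing (x − 4)^3

So m_A(x) = (x - 4)^3 = x^3 - 12*x^2 + 48*x - 64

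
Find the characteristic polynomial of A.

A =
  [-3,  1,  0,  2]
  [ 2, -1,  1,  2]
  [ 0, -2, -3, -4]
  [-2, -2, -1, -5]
x^4 + 12*x^3 + 54*x^2 + 108*x + 81

Expanding det(x·I − A) (e.g. by cofactor expansion or by noting that A is similar to its Jordan form J, which has the same characteristic polynomial as A) gives
  χ_A(x) = x^4 + 12*x^3 + 54*x^2 + 108*x + 81
which factors as (x + 3)^4. The eigenvalues (with algebraic multiplicities) are λ = -3 with multiplicity 4.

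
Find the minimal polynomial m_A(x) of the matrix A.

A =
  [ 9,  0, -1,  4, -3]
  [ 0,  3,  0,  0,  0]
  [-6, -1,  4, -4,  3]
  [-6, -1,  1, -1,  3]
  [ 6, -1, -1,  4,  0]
x^2 - 6*x + 9

The characteristic polynomial is χ_A(x) = (x - 3)^5, so the eigenvalues are known. The minimal polynomial is
  m_A(x) = Π_λ (x − λ)^{k_λ}
where k_λ is the size of the *largest* Jordan block for λ (equivalently, the smallest k with (A − λI)^k v = 0 for every generalised eigenvector v of λ).

  λ = 3: largest Jordan block has size 2, contributing (x − 3)^2

So m_A(x) = (x - 3)^2 = x^2 - 6*x + 9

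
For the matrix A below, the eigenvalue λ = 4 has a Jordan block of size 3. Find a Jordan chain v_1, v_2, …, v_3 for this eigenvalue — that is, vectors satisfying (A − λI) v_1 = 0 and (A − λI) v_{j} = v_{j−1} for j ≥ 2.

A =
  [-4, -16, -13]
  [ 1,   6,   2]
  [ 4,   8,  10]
A Jordan chain for λ = 4 of length 3:
v_1 = (-4, 2, 0)ᵀ
v_2 = (-8, 1, 4)ᵀ
v_3 = (1, 0, 0)ᵀ

Let N = A − (4)·I. We want v_3 with N^3 v_3 = 0 but N^2 v_3 ≠ 0; then v_{j-1} := N · v_j for j = 3, …, 2.

Pick v_3 = (1, 0, 0)ᵀ.
Then v_2 = N · v_3 = (-8, 1, 4)ᵀ.
Then v_1 = N · v_2 = (-4, 2, 0)ᵀ.

Sanity check: (A − (4)·I) v_1 = (0, 0, 0)ᵀ = 0. ✓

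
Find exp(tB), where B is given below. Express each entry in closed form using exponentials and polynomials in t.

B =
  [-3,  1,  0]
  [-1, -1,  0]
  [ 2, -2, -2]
e^{tB} =
  [-t*exp(-2*t) + exp(-2*t), t*exp(-2*t), 0]
  [-t*exp(-2*t), t*exp(-2*t) + exp(-2*t), 0]
  [2*t*exp(-2*t), -2*t*exp(-2*t), exp(-2*t)]

Strategy: write B = P · J · P⁻¹ where J is a Jordan canonical form, so e^{tB} = P · e^{tJ} · P⁻¹, and e^{tJ} can be computed block-by-block.

B has Jordan form
J =
  [-2,  1,  0]
  [ 0, -2,  0]
  [ 0,  0, -2]
(up to reordering of blocks).

Per-block formulas:
  For a 1×1 block at λ = -2: exp(t · [-2]) = [e^(-2t)].
  For a 2×2 Jordan block J_2(-2): exp(t · J_2(-2)) = e^(-2t)·(I + t·N), where N is the 2×2 nilpotent shift.

After assembling e^{tJ} and conjugating by P, we get:

e^{tB} =
  [-t*exp(-2*t) + exp(-2*t), t*exp(-2*t), 0]
  [-t*exp(-2*t), t*exp(-2*t) + exp(-2*t), 0]
  [2*t*exp(-2*t), -2*t*exp(-2*t), exp(-2*t)]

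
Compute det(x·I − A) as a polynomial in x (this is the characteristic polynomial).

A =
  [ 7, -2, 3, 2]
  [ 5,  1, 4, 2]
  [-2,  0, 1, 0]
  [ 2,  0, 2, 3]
x^4 - 12*x^3 + 54*x^2 - 108*x + 81

Expanding det(x·I − A) (e.g. by cofactor expansion or by noting that A is similar to its Jordan form J, which has the same characteristic polynomial as A) gives
  χ_A(x) = x^4 - 12*x^3 + 54*x^2 - 108*x + 81
which factors as (x - 3)^4. The eigenvalues (with algebraic multiplicities) are λ = 3 with multiplicity 4.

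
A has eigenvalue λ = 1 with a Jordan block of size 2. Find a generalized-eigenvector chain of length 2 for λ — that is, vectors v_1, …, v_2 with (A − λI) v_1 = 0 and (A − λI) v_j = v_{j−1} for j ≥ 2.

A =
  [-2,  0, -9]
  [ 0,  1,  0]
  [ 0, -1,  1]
A Jordan chain for λ = 1 of length 2:
v_1 = (-3, 0, 1)ᵀ
v_2 = (1, -1, 0)ᵀ

Let N = A − (1)·I. We want v_2 with N^2 v_2 = 0 but N^1 v_2 ≠ 0; then v_{j-1} := N · v_j for j = 2, …, 2.

Pick v_2 = (1, -1, 0)ᵀ.
Then v_1 = N · v_2 = (-3, 0, 1)ᵀ.

Sanity check: (A − (1)·I) v_1 = (0, 0, 0)ᵀ = 0. ✓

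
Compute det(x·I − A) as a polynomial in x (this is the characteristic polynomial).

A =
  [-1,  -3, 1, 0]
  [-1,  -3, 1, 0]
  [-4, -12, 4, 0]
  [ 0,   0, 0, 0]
x^4

Expanding det(x·I − A) (e.g. by cofactor expansion or by noting that A is similar to its Jordan form J, which has the same characteristic polynomial as A) gives
  χ_A(x) = x^4
which factors as x^4. The eigenvalues (with algebraic multiplicities) are λ = 0 with multiplicity 4.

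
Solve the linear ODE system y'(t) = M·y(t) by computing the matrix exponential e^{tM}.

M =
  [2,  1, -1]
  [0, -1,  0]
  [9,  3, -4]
e^{tM} =
  [3*t*exp(-t) + exp(-t), t*exp(-t), -t*exp(-t)]
  [0, exp(-t), 0]
  [9*t*exp(-t), 3*t*exp(-t), -3*t*exp(-t) + exp(-t)]

Strategy: write M = P · J · P⁻¹ where J is a Jordan canonical form, so e^{tM} = P · e^{tJ} · P⁻¹, and e^{tJ} can be computed block-by-block.

M has Jordan form
J =
  [-1,  1,  0]
  [ 0, -1,  0]
  [ 0,  0, -1]
(up to reordering of blocks).

Per-block formulas:
  For a 2×2 Jordan block J_2(-1): exp(t · J_2(-1)) = e^(-1t)·(I + t·N), where N is the 2×2 nilpotent shift.
  For a 1×1 block at λ = -1: exp(t · [-1]) = [e^(-1t)].

After assembling e^{tJ} and conjugating by P, we get:

e^{tM} =
  [3*t*exp(-t) + exp(-t), t*exp(-t), -t*exp(-t)]
  [0, exp(-t), 0]
  [9*t*exp(-t), 3*t*exp(-t), -3*t*exp(-t) + exp(-t)]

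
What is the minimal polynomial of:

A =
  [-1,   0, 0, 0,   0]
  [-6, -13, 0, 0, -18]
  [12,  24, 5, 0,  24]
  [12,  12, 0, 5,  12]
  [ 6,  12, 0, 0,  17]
x^2 - 4*x - 5

The characteristic polynomial is χ_A(x) = (x - 5)^3*(x + 1)^2, so the eigenvalues are known. The minimal polynomial is
  m_A(x) = Π_λ (x − λ)^{k_λ}
where k_λ is the size of the *largest* Jordan block for λ (equivalently, the smallest k with (A − λI)^k v = 0 for every generalised eigenvector v of λ).

  λ = -1: largest Jordan block has size 1, contributing (x + 1)
  λ = 5: largest Jordan block has size 1, contributing (x − 5)

So m_A(x) = (x - 5)*(x + 1) = x^2 - 4*x - 5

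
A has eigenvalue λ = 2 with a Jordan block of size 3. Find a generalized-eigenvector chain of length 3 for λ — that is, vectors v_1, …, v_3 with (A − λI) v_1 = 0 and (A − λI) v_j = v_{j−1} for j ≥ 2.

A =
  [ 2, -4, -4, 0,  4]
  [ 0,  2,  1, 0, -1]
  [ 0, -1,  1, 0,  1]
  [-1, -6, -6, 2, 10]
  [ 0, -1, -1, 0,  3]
A Jordan chain for λ = 2 of length 3:
v_1 = (-4, 0, -1, -6, -1)ᵀ
v_2 = (-4, 1, -1, -6, -1)ᵀ
v_3 = (0, 0, 1, 0, 0)ᵀ

Let N = A − (2)·I. We want v_3 with N^3 v_3 = 0 but N^2 v_3 ≠ 0; then v_{j-1} := N · v_j for j = 3, …, 2.

Pick v_3 = (0, 0, 1, 0, 0)ᵀ.
Then v_2 = N · v_3 = (-4, 1, -1, -6, -1)ᵀ.
Then v_1 = N · v_2 = (-4, 0, -1, -6, -1)ᵀ.

Sanity check: (A − (2)·I) v_1 = (0, 0, 0, 0, 0)ᵀ = 0. ✓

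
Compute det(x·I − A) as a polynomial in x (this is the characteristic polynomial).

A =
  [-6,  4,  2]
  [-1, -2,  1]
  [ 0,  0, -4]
x^3 + 12*x^2 + 48*x + 64

Expanding det(x·I − A) (e.g. by cofactor expansion or by noting that A is similar to its Jordan form J, which has the same characteristic polynomial as A) gives
  χ_A(x) = x^3 + 12*x^2 + 48*x + 64
which factors as (x + 4)^3. The eigenvalues (with algebraic multiplicities) are λ = -4 with multiplicity 3.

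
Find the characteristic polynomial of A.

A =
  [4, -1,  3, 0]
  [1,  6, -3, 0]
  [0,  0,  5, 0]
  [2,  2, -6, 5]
x^4 - 20*x^3 + 150*x^2 - 500*x + 625

Expanding det(x·I − A) (e.g. by cofactor expansion or by noting that A is similar to its Jordan form J, which has the same characteristic polynomial as A) gives
  χ_A(x) = x^4 - 20*x^3 + 150*x^2 - 500*x + 625
which factors as (x - 5)^4. The eigenvalues (with algebraic multiplicities) are λ = 5 with multiplicity 4.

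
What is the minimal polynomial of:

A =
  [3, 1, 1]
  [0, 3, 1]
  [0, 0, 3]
x^3 - 9*x^2 + 27*x - 27

The characteristic polynomial is χ_A(x) = (x - 3)^3, so the eigenvalues are known. The minimal polynomial is
  m_A(x) = Π_λ (x − λ)^{k_λ}
where k_λ is the size of the *largest* Jordan block for λ (equivalently, the smallest k with (A − λI)^k v = 0 for every generalised eigenvector v of λ).

  λ = 3: largest Jordan block has size 3, contributing (x − 3)^3

So m_A(x) = (x - 3)^3 = x^3 - 9*x^2 + 27*x - 27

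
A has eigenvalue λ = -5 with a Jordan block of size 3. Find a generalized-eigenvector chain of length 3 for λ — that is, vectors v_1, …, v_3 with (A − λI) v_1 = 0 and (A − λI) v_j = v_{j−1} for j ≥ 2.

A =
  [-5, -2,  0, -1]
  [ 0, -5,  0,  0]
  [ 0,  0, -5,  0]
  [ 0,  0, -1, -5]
A Jordan chain for λ = -5 of length 3:
v_1 = (1, 0, 0, 0)ᵀ
v_2 = (0, 0, 0, -1)ᵀ
v_3 = (0, 0, 1, 0)ᵀ

Let N = A − (-5)·I. We want v_3 with N^3 v_3 = 0 but N^2 v_3 ≠ 0; then v_{j-1} := N · v_j for j = 3, …, 2.

Pick v_3 = (0, 0, 1, 0)ᵀ.
Then v_2 = N · v_3 = (0, 0, 0, -1)ᵀ.
Then v_1 = N · v_2 = (1, 0, 0, 0)ᵀ.

Sanity check: (A − (-5)·I) v_1 = (0, 0, 0, 0)ᵀ = 0. ✓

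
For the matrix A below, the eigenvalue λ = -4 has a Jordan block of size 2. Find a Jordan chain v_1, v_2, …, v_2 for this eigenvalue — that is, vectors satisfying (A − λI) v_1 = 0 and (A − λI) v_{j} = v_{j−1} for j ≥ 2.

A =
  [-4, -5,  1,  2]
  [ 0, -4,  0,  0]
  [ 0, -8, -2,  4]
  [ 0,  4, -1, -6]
A Jordan chain for λ = -4 of length 2:
v_1 = (-5, 0, -8, 4)ᵀ
v_2 = (0, 1, 0, 0)ᵀ

Let N = A − (-4)·I. We want v_2 with N^2 v_2 = 0 but N^1 v_2 ≠ 0; then v_{j-1} := N · v_j for j = 2, …, 2.

Pick v_2 = (0, 1, 0, 0)ᵀ.
Then v_1 = N · v_2 = (-5, 0, -8, 4)ᵀ.

Sanity check: (A − (-4)·I) v_1 = (0, 0, 0, 0)ᵀ = 0. ✓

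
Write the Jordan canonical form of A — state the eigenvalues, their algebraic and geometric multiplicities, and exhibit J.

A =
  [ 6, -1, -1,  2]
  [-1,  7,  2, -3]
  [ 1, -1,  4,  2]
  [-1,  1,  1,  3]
J_3(5) ⊕ J_1(5)

The characteristic polynomial is
  det(x·I − A) = x^4 - 20*x^3 + 150*x^2 - 500*x + 625 = (x - 5)^4

Eigenvalues and multiplicities (the geometric multiplicity of λ is n − rank(A − λI), which equals the number of Jordan blocks for λ):
  λ = 5: algebraic multiplicity = 4, geometric multiplicity = 2

Determining the block sizes for each eigenvalue:
  λ = 5: with am = 4 and gm = 2, the partition is not yet determined (e.g. several partitions of 4 into 2 parts exist). Let N = A − (5)·I. Computing rank(N^1) = 2, rank(N^2) = 1, rank(N^3) = 0; the number of blocks of size ≥ j is rank(N^{j−1}) − rank(N^j), giving [2, 1, 1]. So we have 1 block(s) of size 3, 1 block(s) of size 1 → block sizes [3, 1]

Assembling the blocks gives a Jordan form
J =
  [5, 1, 0, 0]
  [0, 5, 1, 0]
  [0, 0, 5, 0]
  [0, 0, 0, 5]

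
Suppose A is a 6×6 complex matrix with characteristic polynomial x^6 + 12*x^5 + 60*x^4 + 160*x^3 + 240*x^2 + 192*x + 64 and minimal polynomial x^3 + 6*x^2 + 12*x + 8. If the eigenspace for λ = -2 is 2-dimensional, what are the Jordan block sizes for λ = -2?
Block sizes for λ = -2: [3, 3]

Step 1 — from the characteristic polynomial, algebraic multiplicity of λ = -2 is 6. From dim ker(A − (-2)·I) = 2, there are exactly 2 Jordan blocks for λ = -2.
Step 2 — from the minimal polynomial, the factor (x + 2)^3 tells us the largest block for λ = -2 has size 3.
Step 3 — with total size 6, 2 blocks, and largest block 3, the block sizes (in nonincreasing order) are [3, 3].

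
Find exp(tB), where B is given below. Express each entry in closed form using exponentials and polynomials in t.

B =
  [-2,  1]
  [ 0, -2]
e^{tB} =
  [exp(-2*t), t*exp(-2*t)]
  [0, exp(-2*t)]

Strategy: write B = P · J · P⁻¹ where J is a Jordan canonical form, so e^{tB} = P · e^{tJ} · P⁻¹, and e^{tJ} can be computed block-by-block.

B has Jordan form
J =
  [-2,  1]
  [ 0, -2]
(up to reordering of blocks).

Per-block formulas:
  For a 2×2 Jordan block J_2(-2): exp(t · J_2(-2)) = e^(-2t)·(I + t·N), where N is the 2×2 nilpotent shift.

After assembling e^{tJ} and conjugating by P, we get:

e^{tB} =
  [exp(-2*t), t*exp(-2*t)]
  [0, exp(-2*t)]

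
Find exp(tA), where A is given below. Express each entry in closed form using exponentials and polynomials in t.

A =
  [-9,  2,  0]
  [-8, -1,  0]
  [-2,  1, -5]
e^{tA} =
  [-4*t*exp(-5*t) + exp(-5*t), 2*t*exp(-5*t), 0]
  [-8*t*exp(-5*t), 4*t*exp(-5*t) + exp(-5*t), 0]
  [-2*t*exp(-5*t), t*exp(-5*t), exp(-5*t)]

Strategy: write A = P · J · P⁻¹ where J is a Jordan canonical form, so e^{tA} = P · e^{tJ} · P⁻¹, and e^{tJ} can be computed block-by-block.

A has Jordan form
J =
  [-5,  1,  0]
  [ 0, -5,  0]
  [ 0,  0, -5]
(up to reordering of blocks).

Per-block formulas:
  For a 2×2 Jordan block J_2(-5): exp(t · J_2(-5)) = e^(-5t)·(I + t·N), where N is the 2×2 nilpotent shift.
  For a 1×1 block at λ = -5: exp(t · [-5]) = [e^(-5t)].

After assembling e^{tJ} and conjugating by P, we get:

e^{tA} =
  [-4*t*exp(-5*t) + exp(-5*t), 2*t*exp(-5*t), 0]
  [-8*t*exp(-5*t), 4*t*exp(-5*t) + exp(-5*t), 0]
  [-2*t*exp(-5*t), t*exp(-5*t), exp(-5*t)]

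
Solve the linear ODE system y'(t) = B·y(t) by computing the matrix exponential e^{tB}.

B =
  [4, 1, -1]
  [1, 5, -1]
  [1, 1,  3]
e^{tB} =
  [exp(4*t), t*exp(4*t), -t*exp(4*t)]
  [t*exp(4*t), t^2*exp(4*t)/2 + t*exp(4*t) + exp(4*t), -t^2*exp(4*t)/2 - t*exp(4*t)]
  [t*exp(4*t), t^2*exp(4*t)/2 + t*exp(4*t), -t^2*exp(4*t)/2 - t*exp(4*t) + exp(4*t)]

Strategy: write B = P · J · P⁻¹ where J is a Jordan canonical form, so e^{tB} = P · e^{tJ} · P⁻¹, and e^{tJ} can be computed block-by-block.

B has Jordan form
J =
  [4, 1, 0]
  [0, 4, 1]
  [0, 0, 4]
(up to reordering of blocks).

Per-block formulas:
  For a 3×3 Jordan block J_3(4): exp(t · J_3(4)) = e^(4t)·(I + t·N + (t^2/2)·N^2), where N is the 3×3 nilpotent shift.

After assembling e^{tJ} and conjugating by P, we get:

e^{tB} =
  [exp(4*t), t*exp(4*t), -t*exp(4*t)]
  [t*exp(4*t), t^2*exp(4*t)/2 + t*exp(4*t) + exp(4*t), -t^2*exp(4*t)/2 - t*exp(4*t)]
  [t*exp(4*t), t^2*exp(4*t)/2 + t*exp(4*t), -t^2*exp(4*t)/2 - t*exp(4*t) + exp(4*t)]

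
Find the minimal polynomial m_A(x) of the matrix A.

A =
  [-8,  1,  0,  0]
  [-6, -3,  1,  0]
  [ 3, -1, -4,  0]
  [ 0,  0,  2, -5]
x^3 + 15*x^2 + 75*x + 125

The characteristic polynomial is χ_A(x) = (x + 5)^4, so the eigenvalues are known. The minimal polynomial is
  m_A(x) = Π_λ (x − λ)^{k_λ}
where k_λ is the size of the *largest* Jordan block for λ (equivalently, the smallest k with (A − λI)^k v = 0 for every generalised eigenvector v of λ).

  λ = -5: largest Jordan block has size 3, contributing (x + 5)^3

So m_A(x) = (x + 5)^3 = x^3 + 15*x^2 + 75*x + 125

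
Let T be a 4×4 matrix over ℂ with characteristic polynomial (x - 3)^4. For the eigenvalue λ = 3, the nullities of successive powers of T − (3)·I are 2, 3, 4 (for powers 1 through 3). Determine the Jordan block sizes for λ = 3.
Block sizes for λ = 3: [3, 1]

From the dimensions of kernels of powers, the number of Jordan blocks of size at least j is d_j − d_{j−1} where d_j = dim ker(N^j) (with d_0 = 0). Computing the differences gives [2, 1, 1].
The number of blocks of size exactly k is (#blocks of size ≥ k) − (#blocks of size ≥ k + 1), so the partition is: 1 block(s) of size 1, 1 block(s) of size 3.
In nonincreasing order the block sizes are [3, 1].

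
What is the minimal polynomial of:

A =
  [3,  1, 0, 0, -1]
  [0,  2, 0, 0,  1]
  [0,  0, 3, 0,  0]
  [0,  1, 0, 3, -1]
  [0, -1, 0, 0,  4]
x^2 - 6*x + 9

The characteristic polynomial is χ_A(x) = (x - 3)^5, so the eigenvalues are known. The minimal polynomial is
  m_A(x) = Π_λ (x − λ)^{k_λ}
where k_λ is the size of the *largest* Jordan block for λ (equivalently, the smallest k with (A − λI)^k v = 0 for every generalised eigenvector v of λ).

  λ = 3: largest Jordan block has size 2, contributing (x − 3)^2

So m_A(x) = (x - 3)^2 = x^2 - 6*x + 9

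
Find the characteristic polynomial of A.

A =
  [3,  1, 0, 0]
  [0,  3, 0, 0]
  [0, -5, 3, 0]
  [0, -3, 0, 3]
x^4 - 12*x^3 + 54*x^2 - 108*x + 81

Expanding det(x·I − A) (e.g. by cofactor expansion or by noting that A is similar to its Jordan form J, which has the same characteristic polynomial as A) gives
  χ_A(x) = x^4 - 12*x^3 + 54*x^2 - 108*x + 81
which factors as (x - 3)^4. The eigenvalues (with algebraic multiplicities) are λ = 3 with multiplicity 4.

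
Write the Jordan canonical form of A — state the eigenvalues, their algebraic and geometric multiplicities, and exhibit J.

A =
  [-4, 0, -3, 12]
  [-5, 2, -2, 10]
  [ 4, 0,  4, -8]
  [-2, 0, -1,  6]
J_3(2) ⊕ J_1(2)

The characteristic polynomial is
  det(x·I − A) = x^4 - 8*x^3 + 24*x^2 - 32*x + 16 = (x - 2)^4

Eigenvalues and multiplicities (the geometric multiplicity of λ is n − rank(A − λI), which equals the number of Jordan blocks for λ):
  λ = 2: algebraic multiplicity = 4, geometric multiplicity = 2

Determining the block sizes for each eigenvalue:
  λ = 2: with am = 4 and gm = 2, the partition is not yet determined (e.g. several partitions of 4 into 2 parts exist). Let N = A − (2)·I. Computing rank(N^1) = 2, rank(N^2) = 1, rank(N^3) = 0; the number of blocks of size ≥ j is rank(N^{j−1}) − rank(N^j), giving [2, 1, 1]. So we have 1 block(s) of size 3, 1 block(s) of size 1 → block sizes [3, 1]

Assembling the blocks gives a Jordan form
J =
  [2, 1, 0, 0]
  [0, 2, 1, 0]
  [0, 0, 2, 0]
  [0, 0, 0, 2]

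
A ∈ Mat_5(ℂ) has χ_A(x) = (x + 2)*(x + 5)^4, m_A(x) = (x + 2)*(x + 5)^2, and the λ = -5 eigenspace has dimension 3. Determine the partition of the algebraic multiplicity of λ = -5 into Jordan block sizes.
Block sizes for λ = -5: [2, 1, 1]

Step 1 — from the characteristic polynomial, algebraic multiplicity of λ = -5 is 4. From dim ker(A − (-5)·I) = 3, there are exactly 3 Jordan blocks for λ = -5.
Step 2 — from the minimal polynomial, the factor (x + 5)^2 tells us the largest block for λ = -5 has size 2.
Step 3 — with total size 4, 3 blocks, and largest block 2, the block sizes (in nonincreasing order) are [2, 1, 1].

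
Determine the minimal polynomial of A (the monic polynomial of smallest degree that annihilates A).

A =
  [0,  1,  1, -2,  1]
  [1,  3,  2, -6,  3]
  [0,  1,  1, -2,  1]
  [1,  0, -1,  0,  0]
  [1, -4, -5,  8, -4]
x^2

The characteristic polynomial is χ_A(x) = x^5, so the eigenvalues are known. The minimal polynomial is
  m_A(x) = Π_λ (x − λ)^{k_λ}
where k_λ is the size of the *largest* Jordan block for λ (equivalently, the smallest k with (A − λI)^k v = 0 for every generalised eigenvector v of λ).

  λ = 0: largest Jordan block has size 2, contributing (x − 0)^2

So m_A(x) = x^2 = x^2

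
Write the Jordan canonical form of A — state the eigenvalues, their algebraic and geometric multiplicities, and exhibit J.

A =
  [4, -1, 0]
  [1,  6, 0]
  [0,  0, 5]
J_2(5) ⊕ J_1(5)

The characteristic polynomial is
  det(x·I − A) = x^3 - 15*x^2 + 75*x - 125 = (x - 5)^3

Eigenvalues and multiplicities (the geometric multiplicity of λ is n − rank(A − λI), which equals the number of Jordan blocks for λ):
  λ = 5: algebraic multiplicity = 3, geometric multiplicity = 2

Determining the block sizes for each eigenvalue:
  λ = 5: 2 blocks summing to 3 forces exactly one block of size 2 and the rest size 1 → block sizes [2, 1]

Assembling the blocks gives a Jordan form
J =
  [5, 1, 0]
  [0, 5, 0]
  [0, 0, 5]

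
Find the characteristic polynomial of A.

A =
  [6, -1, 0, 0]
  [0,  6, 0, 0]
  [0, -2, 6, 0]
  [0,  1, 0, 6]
x^4 - 24*x^3 + 216*x^2 - 864*x + 1296

Expanding det(x·I − A) (e.g. by cofactor expansion or by noting that A is similar to its Jordan form J, which has the same characteristic polynomial as A) gives
  χ_A(x) = x^4 - 24*x^3 + 216*x^2 - 864*x + 1296
which factors as (x - 6)^4. The eigenvalues (with algebraic multiplicities) are λ = 6 with multiplicity 4.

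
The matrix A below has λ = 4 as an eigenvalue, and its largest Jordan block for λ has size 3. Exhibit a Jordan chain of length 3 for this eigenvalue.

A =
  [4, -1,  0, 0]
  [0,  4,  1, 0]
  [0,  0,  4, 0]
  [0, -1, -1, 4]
A Jordan chain for λ = 4 of length 3:
v_1 = (-1, 0, 0, -1)ᵀ
v_2 = (0, 1, 0, -1)ᵀ
v_3 = (0, 0, 1, 0)ᵀ

Let N = A − (4)·I. We want v_3 with N^3 v_3 = 0 but N^2 v_3 ≠ 0; then v_{j-1} := N · v_j for j = 3, …, 2.

Pick v_3 = (0, 0, 1, 0)ᵀ.
Then v_2 = N · v_3 = (0, 1, 0, -1)ᵀ.
Then v_1 = N · v_2 = (-1, 0, 0, -1)ᵀ.

Sanity check: (A − (4)·I) v_1 = (0, 0, 0, 0)ᵀ = 0. ✓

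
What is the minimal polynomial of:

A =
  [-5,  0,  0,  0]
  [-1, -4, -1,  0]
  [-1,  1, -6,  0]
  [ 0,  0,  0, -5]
x^2 + 10*x + 25

The characteristic polynomial is χ_A(x) = (x + 5)^4, so the eigenvalues are known. The minimal polynomial is
  m_A(x) = Π_λ (x − λ)^{k_λ}
where k_λ is the size of the *largest* Jordan block for λ (equivalently, the smallest k with (A − λI)^k v = 0 for every generalised eigenvector v of λ).

  λ = -5: largest Jordan block has size 2, contributing (x + 5)^2

So m_A(x) = (x + 5)^2 = x^2 + 10*x + 25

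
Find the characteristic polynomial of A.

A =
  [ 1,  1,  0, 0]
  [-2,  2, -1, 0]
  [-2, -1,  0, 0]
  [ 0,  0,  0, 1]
x^4 - 4*x^3 + 6*x^2 - 4*x + 1

Expanding det(x·I − A) (e.g. by cofactor expansion or by noting that A is similar to its Jordan form J, which has the same characteristic polynomial as A) gives
  χ_A(x) = x^4 - 4*x^3 + 6*x^2 - 4*x + 1
which factors as (x - 1)^4. The eigenvalues (with algebraic multiplicities) are λ = 1 with multiplicity 4.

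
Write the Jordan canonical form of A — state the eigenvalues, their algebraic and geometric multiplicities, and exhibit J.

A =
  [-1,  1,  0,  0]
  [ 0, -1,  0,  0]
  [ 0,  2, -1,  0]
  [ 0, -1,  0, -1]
J_2(-1) ⊕ J_1(-1) ⊕ J_1(-1)

The characteristic polynomial is
  det(x·I − A) = x^4 + 4*x^3 + 6*x^2 + 4*x + 1 = (x + 1)^4

Eigenvalues and multiplicities (the geometric multiplicity of λ is n − rank(A − λI), which equals the number of Jordan blocks for λ):
  λ = -1: algebraic multiplicity = 4, geometric multiplicity = 3

Determining the block sizes for each eigenvalue:
  λ = -1: 3 blocks summing to 4 forces exactly one block of size 2 and the rest size 1 → block sizes [2, 1, 1]

Assembling the blocks gives a Jordan form
J =
  [-1,  1,  0,  0]
  [ 0, -1,  0,  0]
  [ 0,  0, -1,  0]
  [ 0,  0,  0, -1]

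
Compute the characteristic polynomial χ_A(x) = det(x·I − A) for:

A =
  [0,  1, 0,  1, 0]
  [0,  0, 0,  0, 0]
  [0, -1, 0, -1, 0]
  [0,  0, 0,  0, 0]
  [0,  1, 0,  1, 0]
x^5

Expanding det(x·I − A) (e.g. by cofactor expansion or by noting that A is similar to its Jordan form J, which has the same characteristic polynomial as A) gives
  χ_A(x) = x^5
which factors as x^5. The eigenvalues (with algebraic multiplicities) are λ = 0 with multiplicity 5.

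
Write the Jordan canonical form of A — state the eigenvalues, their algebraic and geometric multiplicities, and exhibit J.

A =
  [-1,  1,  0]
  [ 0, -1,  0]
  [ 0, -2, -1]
J_2(-1) ⊕ J_1(-1)

The characteristic polynomial is
  det(x·I − A) = x^3 + 3*x^2 + 3*x + 1 = (x + 1)^3

Eigenvalues and multiplicities (the geometric multiplicity of λ is n − rank(A − λI), which equals the number of Jordan blocks for λ):
  λ = -1: algebraic multiplicity = 3, geometric multiplicity = 2

Determining the block sizes for each eigenvalue:
  λ = -1: 2 blocks summing to 3 forces exactly one block of size 2 and the rest size 1 → block sizes [2, 1]

Assembling the blocks gives a Jordan form
J =
  [-1,  1,  0]
  [ 0, -1,  0]
  [ 0,  0, -1]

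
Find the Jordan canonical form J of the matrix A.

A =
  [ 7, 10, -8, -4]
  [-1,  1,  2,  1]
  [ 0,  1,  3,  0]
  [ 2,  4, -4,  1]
J_3(3) ⊕ J_1(3)

The characteristic polynomial is
  det(x·I − A) = x^4 - 12*x^3 + 54*x^2 - 108*x + 81 = (x - 3)^4

Eigenvalues and multiplicities (the geometric multiplicity of λ is n − rank(A − λI), which equals the number of Jordan blocks for λ):
  λ = 3: algebraic multiplicity = 4, geometric multiplicity = 2

Determining the block sizes for each eigenvalue:
  λ = 3: with am = 4 and gm = 2, the partition is not yet determined (e.g. several partitions of 4 into 2 parts exist). Let N = A − (3)·I. Computing rank(N^1) = 2, rank(N^2) = 1, rank(N^3) = 0; the number of blocks of size ≥ j is rank(N^{j−1}) − rank(N^j), giving [2, 1, 1]. So we have 1 block(s) of size 3, 1 block(s) of size 1 → block sizes [3, 1]

Assembling the blocks gives a Jordan form
J =
  [3, 1, 0, 0]
  [0, 3, 1, 0]
  [0, 0, 3, 0]
  [0, 0, 0, 3]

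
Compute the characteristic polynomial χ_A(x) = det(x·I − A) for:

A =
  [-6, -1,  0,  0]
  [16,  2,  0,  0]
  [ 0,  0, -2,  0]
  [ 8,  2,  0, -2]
x^4 + 8*x^3 + 24*x^2 + 32*x + 16

Expanding det(x·I − A) (e.g. by cofactor expansion or by noting that A is similar to its Jordan form J, which has the same characteristic polynomial as A) gives
  χ_A(x) = x^4 + 8*x^3 + 24*x^2 + 32*x + 16
which factors as (x + 2)^4. The eigenvalues (with algebraic multiplicities) are λ = -2 with multiplicity 4.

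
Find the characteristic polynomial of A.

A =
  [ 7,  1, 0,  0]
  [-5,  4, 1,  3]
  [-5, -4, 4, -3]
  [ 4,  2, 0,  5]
x^4 - 20*x^3 + 150*x^2 - 500*x + 625

Expanding det(x·I − A) (e.g. by cofactor expansion or by noting that A is similar to its Jordan form J, which has the same characteristic polynomial as A) gives
  χ_A(x) = x^4 - 20*x^3 + 150*x^2 - 500*x + 625
which factors as (x - 5)^4. The eigenvalues (with algebraic multiplicities) are λ = 5 with multiplicity 4.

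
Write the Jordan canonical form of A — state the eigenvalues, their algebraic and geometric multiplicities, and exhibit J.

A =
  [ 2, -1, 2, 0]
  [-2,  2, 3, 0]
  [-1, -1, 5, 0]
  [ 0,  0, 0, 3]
J_3(3) ⊕ J_1(3)

The characteristic polynomial is
  det(x·I − A) = x^4 - 12*x^3 + 54*x^2 - 108*x + 81 = (x - 3)^4

Eigenvalues and multiplicities (the geometric multiplicity of λ is n − rank(A − λI), which equals the number of Jordan blocks for λ):
  λ = 3: algebraic multiplicity = 4, geometric multiplicity = 2

Determining the block sizes for each eigenvalue:
  λ = 3: with am = 4 and gm = 2, the partition is not yet determined (e.g. several partitions of 4 into 2 parts exist). Let N = A − (3)·I. Computing rank(N^1) = 2, rank(N^2) = 1, rank(N^3) = 0; the number of blocks of size ≥ j is rank(N^{j−1}) − rank(N^j), giving [2, 1, 1]. So we have 1 block(s) of size 3, 1 block(s) of size 1 → block sizes [3, 1]

Assembling the blocks gives a Jordan form
J =
  [3, 1, 0, 0]
  [0, 3, 1, 0]
  [0, 0, 3, 0]
  [0, 0, 0, 3]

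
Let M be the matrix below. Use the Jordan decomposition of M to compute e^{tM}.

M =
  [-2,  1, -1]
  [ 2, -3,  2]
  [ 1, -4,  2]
e^{tM} =
  [t^2*exp(-t) - t*exp(-t) + exp(-t), t^2*exp(-t)/2 + t*exp(-t), -t*exp(-t)]
  [-2*t^2*exp(-t) + 2*t*exp(-t), -t^2*exp(-t) - 2*t*exp(-t) + exp(-t), 2*t*exp(-t)]
  [-3*t^2*exp(-t) + t*exp(-t), -3*t^2*exp(-t)/2 - 4*t*exp(-t), 3*t*exp(-t) + exp(-t)]

Strategy: write M = P · J · P⁻¹ where J is a Jordan canonical form, so e^{tM} = P · e^{tJ} · P⁻¹, and e^{tJ} can be computed block-by-block.

M has Jordan form
J =
  [-1,  1,  0]
  [ 0, -1,  1]
  [ 0,  0, -1]
(up to reordering of blocks).

Per-block formulas:
  For a 3×3 Jordan block J_3(-1): exp(t · J_3(-1)) = e^(-1t)·(I + t·N + (t^2/2)·N^2), where N is the 3×3 nilpotent shift.

After assembling e^{tJ} and conjugating by P, we get:

e^{tM} =
  [t^2*exp(-t) - t*exp(-t) + exp(-t), t^2*exp(-t)/2 + t*exp(-t), -t*exp(-t)]
  [-2*t^2*exp(-t) + 2*t*exp(-t), -t^2*exp(-t) - 2*t*exp(-t) + exp(-t), 2*t*exp(-t)]
  [-3*t^2*exp(-t) + t*exp(-t), -3*t^2*exp(-t)/2 - 4*t*exp(-t), 3*t*exp(-t) + exp(-t)]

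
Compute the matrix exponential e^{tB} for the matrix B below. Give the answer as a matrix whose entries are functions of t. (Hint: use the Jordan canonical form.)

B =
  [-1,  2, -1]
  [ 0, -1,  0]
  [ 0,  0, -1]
e^{tB} =
  [exp(-t), 2*t*exp(-t), -t*exp(-t)]
  [0, exp(-t), 0]
  [0, 0, exp(-t)]

Strategy: write B = P · J · P⁻¹ where J is a Jordan canonical form, so e^{tB} = P · e^{tJ} · P⁻¹, and e^{tJ} can be computed block-by-block.

B has Jordan form
J =
  [-1,  1,  0]
  [ 0, -1,  0]
  [ 0,  0, -1]
(up to reordering of blocks).

Per-block formulas:
  For a 1×1 block at λ = -1: exp(t · [-1]) = [e^(-1t)].
  For a 2×2 Jordan block J_2(-1): exp(t · J_2(-1)) = e^(-1t)·(I + t·N), where N is the 2×2 nilpotent shift.

After assembling e^{tJ} and conjugating by P, we get:

e^{tB} =
  [exp(-t), 2*t*exp(-t), -t*exp(-t)]
  [0, exp(-t), 0]
  [0, 0, exp(-t)]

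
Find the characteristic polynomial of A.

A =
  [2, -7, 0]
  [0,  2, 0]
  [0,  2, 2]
x^3 - 6*x^2 + 12*x - 8

Expanding det(x·I − A) (e.g. by cofactor expansion or by noting that A is similar to its Jordan form J, which has the same characteristic polynomial as A) gives
  χ_A(x) = x^3 - 6*x^2 + 12*x - 8
which factors as (x - 2)^3. The eigenvalues (with algebraic multiplicities) are λ = 2 with multiplicity 3.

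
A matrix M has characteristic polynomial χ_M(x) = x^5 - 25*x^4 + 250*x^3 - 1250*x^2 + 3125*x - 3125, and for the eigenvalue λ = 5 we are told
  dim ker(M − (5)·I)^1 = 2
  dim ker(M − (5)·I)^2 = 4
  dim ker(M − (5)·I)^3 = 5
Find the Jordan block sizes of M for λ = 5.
Block sizes for λ = 5: [3, 2]

From the dimensions of kernels of powers, the number of Jordan blocks of size at least j is d_j − d_{j−1} where d_j = dim ker(N^j) (with d_0 = 0). Computing the differences gives [2, 2, 1].
The number of blocks of size exactly k is (#blocks of size ≥ k) − (#blocks of size ≥ k + 1), so the partition is: 1 block(s) of size 2, 1 block(s) of size 3.
In nonincreasing order the block sizes are [3, 2].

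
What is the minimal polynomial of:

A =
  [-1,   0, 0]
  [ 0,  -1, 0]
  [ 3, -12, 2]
x^2 - x - 2

The characteristic polynomial is χ_A(x) = (x - 2)*(x + 1)^2, so the eigenvalues are known. The minimal polynomial is
  m_A(x) = Π_λ (x − λ)^{k_λ}
where k_λ is the size of the *largest* Jordan block for λ (equivalently, the smallest k with (A − λI)^k v = 0 for every generalised eigenvector v of λ).

  λ = -1: largest Jordan block has size 1, contributing (x + 1)
  λ = 2: largest Jordan block has size 1, contributing (x − 2)

So m_A(x) = (x - 2)*(x + 1) = x^2 - x - 2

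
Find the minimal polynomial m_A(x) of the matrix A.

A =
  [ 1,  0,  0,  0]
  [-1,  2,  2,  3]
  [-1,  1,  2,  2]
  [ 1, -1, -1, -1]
x^3 - 3*x^2 + 3*x - 1

The characteristic polynomial is χ_A(x) = (x - 1)^4, so the eigenvalues are known. The minimal polynomial is
  m_A(x) = Π_λ (x − λ)^{k_λ}
where k_λ is the size of the *largest* Jordan block for λ (equivalently, the smallest k with (A − λI)^k v = 0 for every generalised eigenvector v of λ).

  λ = 1: largest Jordan block has size 3, contributing (x − 1)^3

So m_A(x) = (x - 1)^3 = x^3 - 3*x^2 + 3*x - 1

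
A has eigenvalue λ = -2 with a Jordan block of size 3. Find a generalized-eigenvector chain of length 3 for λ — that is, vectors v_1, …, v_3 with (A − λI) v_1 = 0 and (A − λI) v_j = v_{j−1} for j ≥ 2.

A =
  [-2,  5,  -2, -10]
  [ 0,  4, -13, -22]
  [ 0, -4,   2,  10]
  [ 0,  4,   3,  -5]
A Jordan chain for λ = -2 of length 3:
v_1 = (-2, 0, 0, 0)ᵀ
v_2 = (5, 6, -4, 4)ᵀ
v_3 = (0, 1, 0, 0)ᵀ

Let N = A − (-2)·I. We want v_3 with N^3 v_3 = 0 but N^2 v_3 ≠ 0; then v_{j-1} := N · v_j for j = 3, …, 2.

Pick v_3 = (0, 1, 0, 0)ᵀ.
Then v_2 = N · v_3 = (5, 6, -4, 4)ᵀ.
Then v_1 = N · v_2 = (-2, 0, 0, 0)ᵀ.

Sanity check: (A − (-2)·I) v_1 = (0, 0, 0, 0)ᵀ = 0. ✓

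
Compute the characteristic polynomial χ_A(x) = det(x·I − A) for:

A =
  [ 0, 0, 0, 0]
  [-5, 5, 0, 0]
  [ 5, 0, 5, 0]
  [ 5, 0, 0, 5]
x^4 - 15*x^3 + 75*x^2 - 125*x

Expanding det(x·I − A) (e.g. by cofactor expansion or by noting that A is similar to its Jordan form J, which has the same characteristic polynomial as A) gives
  χ_A(x) = x^4 - 15*x^3 + 75*x^2 - 125*x
which factors as x*(x - 5)^3. The eigenvalues (with algebraic multiplicities) are λ = 0 with multiplicity 1, λ = 5 with multiplicity 3.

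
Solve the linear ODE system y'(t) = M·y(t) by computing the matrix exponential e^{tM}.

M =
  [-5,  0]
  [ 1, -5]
e^{tM} =
  [exp(-5*t), 0]
  [t*exp(-5*t), exp(-5*t)]

Strategy: write M = P · J · P⁻¹ where J is a Jordan canonical form, so e^{tM} = P · e^{tJ} · P⁻¹, and e^{tJ} can be computed block-by-block.

M has Jordan form
J =
  [-5,  1]
  [ 0, -5]
(up to reordering of blocks).

Per-block formulas:
  For a 2×2 Jordan block J_2(-5): exp(t · J_2(-5)) = e^(-5t)·(I + t·N), where N is the 2×2 nilpotent shift.

After assembling e^{tJ} and conjugating by P, we get:

e^{tM} =
  [exp(-5*t), 0]
  [t*exp(-5*t), exp(-5*t)]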